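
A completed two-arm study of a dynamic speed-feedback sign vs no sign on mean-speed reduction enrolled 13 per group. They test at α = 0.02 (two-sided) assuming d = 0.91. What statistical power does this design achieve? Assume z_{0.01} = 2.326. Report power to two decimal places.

For two equal groups, power = Φ(d·√(n/2) − z_{α/2}).
d·√(n/2) = 0.91 × √(13/2) = 0.91 × 2.550 = 2.320.
z_β = 2.320 − 2.326 = -0.006.
Power = Φ(-0.006) = 0.498.

power ≈ 0.50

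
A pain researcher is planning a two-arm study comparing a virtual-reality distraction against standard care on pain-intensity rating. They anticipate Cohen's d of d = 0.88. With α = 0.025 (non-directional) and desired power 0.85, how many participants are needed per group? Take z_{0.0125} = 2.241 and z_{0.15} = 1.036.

For two independent groups with equal n: n = 2·((z_{α/2} + z_β) / d)².
z_{α/2} + z_β = 2.241 + 1.036 = 3.277.
n = 2 × (3.277 / 0.88)² = 2 × 3.724² = 2 × 13.87 = 27.7.
Round up to the next whole participant.

n = 28 per group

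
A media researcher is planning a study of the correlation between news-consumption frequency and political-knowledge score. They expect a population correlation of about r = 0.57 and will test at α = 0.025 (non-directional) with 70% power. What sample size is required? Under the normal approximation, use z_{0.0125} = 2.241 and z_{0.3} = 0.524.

Fisher's z: C = ½·ln((1+r)/(1−r)) = ½·ln(3.6512) = 0.6475.
n = ((z_{α/2} + z_β)/C)² + 3.
(2.241 + 0.524) / 0.6475 = 2.765 / 0.6475 = 4.270.
n = 4.270² + 3 = 18.24 + 3 = 21.2.
Round up.

n = 22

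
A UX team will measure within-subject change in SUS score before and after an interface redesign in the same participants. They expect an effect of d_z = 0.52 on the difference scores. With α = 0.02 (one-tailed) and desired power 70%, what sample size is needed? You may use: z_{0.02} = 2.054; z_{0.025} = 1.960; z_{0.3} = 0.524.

n = 25 pairs

For a paired (one-sample on differences) test: n = ((z_{α} + z_β) / d)².
z_{α} + z_β = 2.054 + 0.524 = 2.578.
n = (2.578 / 0.52)² = 4.958² = 24.58.
Round up.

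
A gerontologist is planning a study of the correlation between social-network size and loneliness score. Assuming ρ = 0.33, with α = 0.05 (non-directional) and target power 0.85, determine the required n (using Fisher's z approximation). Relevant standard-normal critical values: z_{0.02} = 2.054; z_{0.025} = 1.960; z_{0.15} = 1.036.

Fisher's z: C = ½·ln((1+r)/(1−r)) = ½·ln(1.9851) = 0.3428.
n = ((z_{α/2} + z_β)/C)² + 3.
(1.960 + 1.036) / 0.3428 = 2.996 / 0.3428 = 8.740.
n = 8.740² + 3 = 76.38 + 3 = 79.4.
Round up.

n = 80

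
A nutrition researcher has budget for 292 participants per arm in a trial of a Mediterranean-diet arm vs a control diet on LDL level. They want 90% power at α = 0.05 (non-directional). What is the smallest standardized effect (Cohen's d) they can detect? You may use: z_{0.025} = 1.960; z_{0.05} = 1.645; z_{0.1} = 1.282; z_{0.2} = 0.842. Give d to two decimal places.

For two independent groups of n = 292 each: d_min = (z_{α/2} + z_β)·√(2/n).
z-sum = 1.960 + 1.282 = 3.242.
d_min = 3.242 × √(2/292) = 3.242 × 0.0828 = 0.268.

d_min ≈ 0.27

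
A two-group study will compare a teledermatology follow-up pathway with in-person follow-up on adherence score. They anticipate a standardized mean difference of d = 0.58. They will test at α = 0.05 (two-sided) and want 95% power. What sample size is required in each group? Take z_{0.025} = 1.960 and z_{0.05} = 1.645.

For two independent groups with equal n: n = 2·((z_{α/2} + z_β) / d)².
z_{α/2} + z_β = 1.960 + 1.645 = 3.605.
n = 2 × (3.605 / 0.58)² = 2 × 6.216² = 2 × 38.63 = 77.3.
Round up to the next whole participant.

n = 78 per group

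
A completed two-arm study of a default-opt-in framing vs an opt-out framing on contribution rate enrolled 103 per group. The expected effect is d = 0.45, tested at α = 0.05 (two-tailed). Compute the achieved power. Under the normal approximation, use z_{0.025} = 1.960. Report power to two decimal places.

power ≈ 0.90

For two equal groups, power = Φ(d·√(n/2) − z_{α/2}).
d·√(n/2) = 0.45 × √(103/2) = 0.45 × 7.176 = 3.229.
z_β = 3.229 − 1.960 = 1.269.
Power = Φ(1.269) = 0.898.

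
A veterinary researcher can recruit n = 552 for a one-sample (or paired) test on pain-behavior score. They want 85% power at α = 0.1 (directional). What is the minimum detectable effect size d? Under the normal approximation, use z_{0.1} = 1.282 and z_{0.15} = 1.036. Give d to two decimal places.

d_min ≈ 0.10

For a single sample (or paired design) of n = 552: d_min = (z_{α} + z_β)/√n.
z-sum = 1.282 + 1.036 = 2.318.
d_min = 2.318 / √552 = 2.318 / 23.495 = 0.099.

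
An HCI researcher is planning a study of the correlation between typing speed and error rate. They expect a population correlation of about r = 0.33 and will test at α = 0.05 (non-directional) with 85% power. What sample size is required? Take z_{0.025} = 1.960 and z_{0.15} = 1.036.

Fisher's z: C = ½·ln((1+r)/(1−r)) = ½·ln(1.9851) = 0.3428.
n = ((z_{α/2} + z_β)/C)² + 3.
(1.960 + 1.036) / 0.3428 = 2.996 / 0.3428 = 8.740.
n = 8.740² + 3 = 76.38 + 3 = 79.4.
Round up.

n = 80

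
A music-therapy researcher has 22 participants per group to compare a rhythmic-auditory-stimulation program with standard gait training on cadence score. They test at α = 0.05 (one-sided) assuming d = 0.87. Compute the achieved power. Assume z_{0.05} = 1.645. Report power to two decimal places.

power ≈ 0.89

For two equal groups, power = Φ(d·√(n/2) − z_{α}).
d·√(n/2) = 0.87 × √(22/2) = 0.87 × 3.317 = 2.885.
z_β = 2.885 − 1.645 = 1.240.
Power = Φ(1.240) = 0.893.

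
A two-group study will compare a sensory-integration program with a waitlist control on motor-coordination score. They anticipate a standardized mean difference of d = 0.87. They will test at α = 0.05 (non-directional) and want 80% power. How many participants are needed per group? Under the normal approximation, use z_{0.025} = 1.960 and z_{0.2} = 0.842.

For two independent groups with equal n: n = 2·((z_{α/2} + z_β) / d)².
z_{α/2} + z_β = 1.960 + 0.842 = 2.802.
n = 2 × (2.802 / 0.87)² = 2 × 3.221² = 2 × 10.37 = 20.7.
Round up to the next whole participant.

n = 21 per group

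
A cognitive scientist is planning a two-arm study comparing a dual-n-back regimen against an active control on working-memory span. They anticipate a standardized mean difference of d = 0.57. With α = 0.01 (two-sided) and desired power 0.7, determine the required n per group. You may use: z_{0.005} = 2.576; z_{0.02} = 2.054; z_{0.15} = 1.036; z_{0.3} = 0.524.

n = 60 per group

For two independent groups with equal n: n = 2·((z_{α/2} + z_β) / d)².
z_{α/2} + z_β = 2.576 + 0.524 = 3.100.
n = 2 × (3.100 / 0.57)² = 2 × 5.439² = 2 × 29.58 = 59.2.
Round up to the next whole participant.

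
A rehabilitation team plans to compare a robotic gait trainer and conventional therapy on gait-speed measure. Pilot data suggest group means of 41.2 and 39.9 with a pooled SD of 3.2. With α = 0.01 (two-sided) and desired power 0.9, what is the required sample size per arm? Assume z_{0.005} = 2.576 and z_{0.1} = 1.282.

n = 181 per group

Cohen's d = |M₁ − M₂| / SD_pooled = |41.2 − 39.9| / 3.2 = 1.3 / 3.2 = 0.406.
For two independent groups with equal n: n = 2·((z_{α/2} + z_β) / d)².
z_{α/2} + z_β = 2.576 + 1.282 = 3.858.
n = 2 × (3.858 / 0.406)² = 2 × 9.502² = 2 × 90.30 = 180.6.
Round up to the next whole participant.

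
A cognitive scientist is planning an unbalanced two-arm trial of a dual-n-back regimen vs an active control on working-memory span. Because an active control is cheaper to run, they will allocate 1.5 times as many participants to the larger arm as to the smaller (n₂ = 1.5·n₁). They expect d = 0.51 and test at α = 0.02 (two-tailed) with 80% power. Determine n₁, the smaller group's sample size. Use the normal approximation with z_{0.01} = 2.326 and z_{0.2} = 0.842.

With allocation ratio k = n₂/n₁ = 1.5, Var(x̄₁−x̄₂) = σ²(1/n₁ + 1/(k·n₁)) = σ²·(k+1)/(k·n₁).
So n₁ = (1 + 1/k)·((z_{α/2} + z_β)/d)² = 1.667 × (3.168/0.51)².
n₁ = 1.667 × 38.59 = 64.3.
Round up: n₁ = 65, giving n₂ = ⌈1.5 × 65⌉ = ⌈97.5⌉ = 98.

n₁ = 65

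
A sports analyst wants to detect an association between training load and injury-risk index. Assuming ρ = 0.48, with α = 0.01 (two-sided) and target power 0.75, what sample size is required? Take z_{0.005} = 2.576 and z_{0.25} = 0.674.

n = 42

Fisher's z: C = ½·ln((1+r)/(1−r)) = ½·ln(2.8462) = 0.5230.
n = ((z_{α/2} + z_β)/C)² + 3.
(2.576 + 0.674) / 0.5230 = 3.250 / 0.5230 = 6.214.
n = 6.214² + 3 = 38.62 + 3 = 41.6.
Round up.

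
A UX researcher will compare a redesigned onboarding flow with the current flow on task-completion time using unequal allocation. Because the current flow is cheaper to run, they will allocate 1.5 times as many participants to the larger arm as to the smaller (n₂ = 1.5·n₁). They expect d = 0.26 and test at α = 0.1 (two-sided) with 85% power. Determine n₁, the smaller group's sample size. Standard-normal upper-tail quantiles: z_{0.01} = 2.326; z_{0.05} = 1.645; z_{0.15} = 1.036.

With allocation ratio k = n₂/n₁ = 1.5, Var(x̄₁−x̄₂) = σ²(1/n₁ + 1/(k·n₁)) = σ²·(k+1)/(k·n₁).
So n₁ = (1 + 1/k)·((z_{α/2} + z_β)/d)² = 1.667 × (2.681/0.26)².
n₁ = 1.667 × 106.33 = 177.2.
Round up: n₁ = 178, giving n₂ = 1.5 × 178 = 267.

n₁ = 178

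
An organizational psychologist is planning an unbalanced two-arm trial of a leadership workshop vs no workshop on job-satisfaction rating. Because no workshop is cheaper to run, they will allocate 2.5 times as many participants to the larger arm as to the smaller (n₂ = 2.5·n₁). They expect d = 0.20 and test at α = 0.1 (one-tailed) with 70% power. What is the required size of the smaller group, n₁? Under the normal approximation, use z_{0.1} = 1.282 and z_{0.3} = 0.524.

n₁ = 115

With allocation ratio k = n₂/n₁ = 2.5, Var(x̄₁−x̄₂) = σ²(1/n₁ + 1/(k·n₁)) = σ²·(k+1)/(k·n₁).
So n₁ = (1 + 1/k)·((z_{α} + z_β)/d)² = 1.400 × (1.806/0.20)².
n₁ = 1.400 × 81.54 = 114.2.
Round up: n₁ = 115, giving n₂ = ⌈2.5 × 115⌉ = ⌈287.5⌉ = 288.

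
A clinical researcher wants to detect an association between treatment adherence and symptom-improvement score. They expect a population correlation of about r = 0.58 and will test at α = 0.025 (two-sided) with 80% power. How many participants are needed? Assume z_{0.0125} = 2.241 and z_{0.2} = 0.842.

n = 25

Fisher's z: C = ½·ln((1+r)/(1−r)) = ½·ln(3.7619) = 0.6625.
n = ((z_{α/2} + z_β)/C)² + 3.
(2.241 + 0.842) / 0.6625 = 3.083 / 0.6625 = 4.654.
n = 4.654² + 3 = 21.66 + 3 = 24.7.
Round up.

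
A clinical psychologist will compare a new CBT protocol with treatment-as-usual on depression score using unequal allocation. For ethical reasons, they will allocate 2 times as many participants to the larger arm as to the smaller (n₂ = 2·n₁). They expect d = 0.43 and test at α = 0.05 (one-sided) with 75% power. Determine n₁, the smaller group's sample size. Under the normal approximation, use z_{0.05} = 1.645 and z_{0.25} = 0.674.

With allocation ratio k = n₂/n₁ = 2, Var(x̄₁−x̄₂) = σ²(1/n₁ + 1/(k·n₁)) = σ²·(k+1)/(k·n₁).
So n₁ = (1 + 1/k)·((z_{α} + z_β)/d)² = 1.500 × (2.319/0.43)².
n₁ = 1.500 × 29.08 = 43.6.
Round up: n₁ = 44, giving n₂ = 2 × 44 = 88.

n₁ = 44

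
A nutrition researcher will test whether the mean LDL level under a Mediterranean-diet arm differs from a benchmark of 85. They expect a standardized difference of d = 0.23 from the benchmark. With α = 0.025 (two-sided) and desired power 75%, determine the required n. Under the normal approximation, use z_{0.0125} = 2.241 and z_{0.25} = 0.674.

n = 161

For a one-sample test: n = ((z_{α/2} + z_β) / d)².
z_{α/2} + z_β = 2.241 + 0.674 = 2.915.
n = (2.915 / 0.23)² = 12.674² = 160.63.
Round up.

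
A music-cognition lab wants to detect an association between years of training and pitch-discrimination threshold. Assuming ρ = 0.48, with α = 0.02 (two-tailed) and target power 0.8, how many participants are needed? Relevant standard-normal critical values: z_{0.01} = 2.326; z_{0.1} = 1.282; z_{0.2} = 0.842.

n = 40

Fisher's z: C = ½·ln((1+r)/(1−r)) = ½·ln(2.8462) = 0.5230.
n = ((z_{α/2} + z_β)/C)² + 3.
(2.326 + 0.842) / 0.5230 = 3.168 / 0.5230 = 6.057.
n = 6.057² + 3 = 36.69 + 3 = 39.7.
Round up.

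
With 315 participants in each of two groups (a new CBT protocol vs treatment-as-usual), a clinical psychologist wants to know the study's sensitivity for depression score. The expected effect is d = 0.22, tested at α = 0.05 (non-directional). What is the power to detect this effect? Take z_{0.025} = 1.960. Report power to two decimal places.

power ≈ 0.79

For two equal groups, power = Φ(d·√(n/2) − z_{α/2}).
d·√(n/2) = 0.22 × √(315/2) = 0.22 × 12.550 = 2.761.
z_β = 2.761 − 1.960 = 0.801.
Power = Φ(0.801) = 0.788.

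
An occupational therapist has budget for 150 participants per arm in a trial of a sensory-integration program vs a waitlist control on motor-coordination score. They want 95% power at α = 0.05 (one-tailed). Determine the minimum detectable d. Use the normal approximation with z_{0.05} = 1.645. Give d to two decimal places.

For two independent groups of n = 150 each: d_min = (z_{α} + z_β)·√(2/n).
z-sum = 1.645 + 1.645 = 3.290.
d_min = 3.290 × √(2/150) = 3.290 × 0.1155 = 0.380.

d_min ≈ 0.38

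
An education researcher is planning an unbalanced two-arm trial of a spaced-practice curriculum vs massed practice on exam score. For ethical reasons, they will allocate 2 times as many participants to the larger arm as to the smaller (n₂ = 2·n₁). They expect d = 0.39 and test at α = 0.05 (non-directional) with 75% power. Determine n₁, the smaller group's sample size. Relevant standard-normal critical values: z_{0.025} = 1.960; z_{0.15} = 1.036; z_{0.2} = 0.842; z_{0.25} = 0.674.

n₁ = 69

With allocation ratio k = n₂/n₁ = 2, Var(x̄₁−x̄₂) = σ²(1/n₁ + 1/(k·n₁)) = σ²·(k+1)/(k·n₁).
So n₁ = (1 + 1/k)·((z_{α/2} + z_β)/d)² = 1.500 × (2.634/0.39)².
n₁ = 1.500 × 45.61 = 68.4.
Round up: n₁ = 69, giving n₂ = 2 × 69 = 138.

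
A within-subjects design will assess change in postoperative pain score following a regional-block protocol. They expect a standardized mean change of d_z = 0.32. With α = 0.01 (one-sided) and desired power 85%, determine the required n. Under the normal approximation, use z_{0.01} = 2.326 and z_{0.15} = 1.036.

For a paired (one-sample on differences) test: n = ((z_{α} + z_β) / d)².
z_{α} + z_β = 2.326 + 1.036 = 3.362.
n = (3.362 / 0.32)² = 10.506² = 110.38.
Round up.

n = 111 pairs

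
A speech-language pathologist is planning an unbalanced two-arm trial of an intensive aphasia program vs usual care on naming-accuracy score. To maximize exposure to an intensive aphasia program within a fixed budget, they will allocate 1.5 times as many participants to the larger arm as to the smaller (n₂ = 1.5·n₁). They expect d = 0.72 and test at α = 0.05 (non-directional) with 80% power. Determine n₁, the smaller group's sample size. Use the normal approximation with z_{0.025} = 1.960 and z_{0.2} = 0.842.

With allocation ratio k = n₂/n₁ = 1.5, Var(x̄₁−x̄₂) = σ²(1/n₁ + 1/(k·n₁)) = σ²·(k+1)/(k·n₁).
So n₁ = (1 + 1/k)·((z_{α/2} + z_β)/d)² = 1.667 × (2.802/0.72)².
n₁ = 1.667 × 15.15 = 25.2.
Round up: n₁ = 26, giving n₂ = 1.5 × 26 = 39.

n₁ = 26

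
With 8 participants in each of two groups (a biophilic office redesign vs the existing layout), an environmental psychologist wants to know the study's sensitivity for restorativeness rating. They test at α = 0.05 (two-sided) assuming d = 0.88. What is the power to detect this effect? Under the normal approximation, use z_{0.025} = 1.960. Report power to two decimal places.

power ≈ 0.42

For two equal groups, power = Φ(d·√(n/2) − z_{α/2}).
d·√(n/2) = 0.88 × √(8/2) = 0.88 × 2.000 = 1.760.
z_β = 1.760 − 1.960 = -0.200.
Power = Φ(-0.200) = 0.421.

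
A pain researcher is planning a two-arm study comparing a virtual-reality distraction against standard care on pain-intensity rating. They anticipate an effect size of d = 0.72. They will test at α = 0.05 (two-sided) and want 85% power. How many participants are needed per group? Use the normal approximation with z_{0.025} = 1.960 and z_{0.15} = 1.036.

For two independent groups with equal n: n = 2·((z_{α/2} + z_β) / d)².
z_{α/2} + z_β = 1.960 + 1.036 = 2.996.
n = 2 × (2.996 / 0.72)² = 2 × 4.161² = 2 × 17.31 = 34.6.
Round up to the next whole participant.

n = 35 per group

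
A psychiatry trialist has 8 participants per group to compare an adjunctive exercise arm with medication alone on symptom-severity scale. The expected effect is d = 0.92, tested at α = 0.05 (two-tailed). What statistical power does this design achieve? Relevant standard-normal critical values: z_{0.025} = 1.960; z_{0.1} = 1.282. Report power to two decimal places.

power ≈ 0.45

For two equal groups, power = Φ(d·√(n/2) − z_{α/2}).
d·√(n/2) = 0.92 × √(8/2) = 0.92 × 2.000 = 1.840.
z_β = 1.840 − 1.960 = -0.120.
Power = Φ(-0.120) = 0.452.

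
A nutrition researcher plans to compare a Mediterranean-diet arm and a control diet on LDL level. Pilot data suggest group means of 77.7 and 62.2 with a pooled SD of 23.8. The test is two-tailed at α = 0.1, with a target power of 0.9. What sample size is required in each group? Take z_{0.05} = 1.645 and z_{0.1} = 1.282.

n = 41 per group

Cohen's d = |M₁ − M₂| / SD_pooled = |77.7 − 62.2| / 23.8 = 15.5 / 23.8 = 0.651.
For two independent groups with equal n: n = 2·((z_{α/2} + z_β) / d)².
z_{α/2} + z_β = 1.645 + 1.282 = 2.927.
n = 2 × (2.927 / 0.651)² = 2 × 4.496² = 2 × 20.22 = 40.4.
Round up to the next whole participant.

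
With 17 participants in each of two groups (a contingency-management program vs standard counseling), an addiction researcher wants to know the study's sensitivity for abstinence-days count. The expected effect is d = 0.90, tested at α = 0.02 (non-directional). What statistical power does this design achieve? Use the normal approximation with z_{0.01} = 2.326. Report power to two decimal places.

power ≈ 0.62

For two equal groups, power = Φ(d·√(n/2) − z_{α/2}).
d·√(n/2) = 0.90 × √(17/2) = 0.90 × 2.915 = 2.624.
z_β = 2.624 − 2.326 = 0.298.
Power = Φ(0.298) = 0.617.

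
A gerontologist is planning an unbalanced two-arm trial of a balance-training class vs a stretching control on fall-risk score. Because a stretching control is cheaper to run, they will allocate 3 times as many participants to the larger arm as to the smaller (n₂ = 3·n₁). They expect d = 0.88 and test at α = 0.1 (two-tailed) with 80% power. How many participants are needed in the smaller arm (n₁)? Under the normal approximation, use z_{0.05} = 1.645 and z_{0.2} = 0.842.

n₁ = 11

With allocation ratio k = n₂/n₁ = 3, Var(x̄₁−x̄₂) = σ²(1/n₁ + 1/(k·n₁)) = σ²·(k+1)/(k·n₁).
So n₁ = (1 + 1/k)·((z_{α/2} + z_β)/d)² = 1.333 × (2.487/0.88)².
n₁ = 1.333 × 7.99 = 10.6.
Round up: n₁ = 11, giving n₂ = 3 × 11 = 33.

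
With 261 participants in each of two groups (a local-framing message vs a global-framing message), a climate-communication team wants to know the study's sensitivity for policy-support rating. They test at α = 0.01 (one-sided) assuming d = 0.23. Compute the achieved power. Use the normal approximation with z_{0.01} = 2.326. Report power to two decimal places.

power ≈ 0.62

For two equal groups, power = Φ(d·√(n/2) − z_{α}).
d·√(n/2) = 0.23 × √(261/2) = 0.23 × 11.424 = 2.627.
z_β = 2.627 − 2.326 = 0.301.
Power = Φ(0.301) = 0.618.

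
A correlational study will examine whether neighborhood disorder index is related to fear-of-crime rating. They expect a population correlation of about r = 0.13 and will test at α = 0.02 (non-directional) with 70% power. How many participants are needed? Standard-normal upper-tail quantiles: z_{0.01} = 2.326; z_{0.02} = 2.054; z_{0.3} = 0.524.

Fisher's z: C = ½·ln((1+r)/(1−r)) = ½·ln(1.2989) = 0.1307.
n = ((z_{α/2} + z_β)/C)² + 3.
(2.326 + 0.524) / 0.1307 = 2.850 / 0.1307 = 21.806.
n = 21.806² + 3 = 475.49 + 3 = 478.5.
Round up.

n = 479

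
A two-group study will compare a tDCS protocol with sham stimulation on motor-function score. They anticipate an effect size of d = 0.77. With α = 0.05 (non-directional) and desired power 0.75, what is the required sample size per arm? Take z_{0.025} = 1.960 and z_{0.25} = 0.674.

For two independent groups with equal n: n = 2·((z_{α/2} + z_β) / d)².
z_{α/2} + z_β = 1.960 + 0.674 = 2.634.
n = 2 × (2.634 / 0.77)² = 2 × 3.421² = 2 × 11.70 = 23.4.
Round up to the next whole participant.

n = 24 per group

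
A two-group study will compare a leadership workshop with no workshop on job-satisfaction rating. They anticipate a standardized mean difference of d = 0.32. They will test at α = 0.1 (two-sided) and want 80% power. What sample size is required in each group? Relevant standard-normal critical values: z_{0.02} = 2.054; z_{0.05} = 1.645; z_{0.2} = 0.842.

n = 121 per group

For two independent groups with equal n: n = 2·((z_{α/2} + z_β) / d)².
z_{α/2} + z_β = 1.645 + 0.842 = 2.487.
n = 2 × (2.487 / 0.32)² = 2 × 7.772² = 2 × 60.40 = 120.8.
Round up to the next whole participant.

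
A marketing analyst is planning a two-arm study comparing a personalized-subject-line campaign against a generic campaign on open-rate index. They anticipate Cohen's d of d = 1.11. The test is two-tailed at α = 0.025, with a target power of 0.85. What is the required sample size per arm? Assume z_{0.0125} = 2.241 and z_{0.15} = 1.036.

For two independent groups with equal n: n = 2·((z_{α/2} + z_β) / d)².
z_{α/2} + z_β = 2.241 + 1.036 = 3.277.
n = 2 × (3.277 / 1.11)² = 2 × 2.952² = 2 × 8.72 = 17.4.
Round up to the next whole participant.

n = 18 per group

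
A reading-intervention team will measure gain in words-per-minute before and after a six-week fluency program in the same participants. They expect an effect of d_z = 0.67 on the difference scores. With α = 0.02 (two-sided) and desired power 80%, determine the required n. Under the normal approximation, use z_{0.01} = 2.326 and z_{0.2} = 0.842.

n = 23 pairs

For a paired (one-sample on differences) test: n = ((z_{α/2} + z_β) / d)².
z_{α/2} + z_β = 2.326 + 0.842 = 3.168.
n = (3.168 / 0.67)² = 4.728² = 22.36.
Round up.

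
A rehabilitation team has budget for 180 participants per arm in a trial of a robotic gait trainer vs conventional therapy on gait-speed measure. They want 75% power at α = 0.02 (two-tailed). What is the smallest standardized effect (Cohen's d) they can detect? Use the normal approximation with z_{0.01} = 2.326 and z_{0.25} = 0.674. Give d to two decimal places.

For two independent groups of n = 180 each: d_min = (z_{α/2} + z_β)·√(2/n).
z-sum = 2.326 + 0.674 = 3.000.
d_min = 3.000 × √(2/180) = 3.000 × 0.1054 = 0.316.

d_min ≈ 0.32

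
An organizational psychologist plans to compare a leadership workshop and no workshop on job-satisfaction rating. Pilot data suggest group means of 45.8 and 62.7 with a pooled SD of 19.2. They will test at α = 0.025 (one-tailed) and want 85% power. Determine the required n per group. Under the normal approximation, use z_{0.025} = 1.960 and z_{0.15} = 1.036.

n = 24 per group

Cohen's d = |M₁ − M₂| / SD_pooled = |45.8 − 62.7| / 19.2 = 16.9 / 19.2 = 0.880.
For two independent groups with equal n: n = 2·((z_{α} + z_β) / d)².
z_{α} + z_β = 1.960 + 1.036 = 2.996.
n = 2 × (2.996 / 0.880)² = 2 × 3.405² = 2 × 11.59 = 23.2.
Round up to the next whole participant.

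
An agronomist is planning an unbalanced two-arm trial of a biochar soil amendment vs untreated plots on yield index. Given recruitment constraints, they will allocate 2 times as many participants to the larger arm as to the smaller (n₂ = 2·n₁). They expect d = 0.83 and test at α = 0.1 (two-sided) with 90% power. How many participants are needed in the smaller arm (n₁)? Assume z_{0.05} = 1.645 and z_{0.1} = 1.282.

n₁ = 19

With allocation ratio k = n₂/n₁ = 2, Var(x̄₁−x̄₂) = σ²(1/n₁ + 1/(k·n₁)) = σ²·(k+1)/(k·n₁).
So n₁ = (1 + 1/k)·((z_{α/2} + z_β)/d)² = 1.500 × (2.927/0.83)².
n₁ = 1.500 × 12.44 = 18.7.
Round up: n₁ = 19, giving n₂ = 2 × 19 = 38.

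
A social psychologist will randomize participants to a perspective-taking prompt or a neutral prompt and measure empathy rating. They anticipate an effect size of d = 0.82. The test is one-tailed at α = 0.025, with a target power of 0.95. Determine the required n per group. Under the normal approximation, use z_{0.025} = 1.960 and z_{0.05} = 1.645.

For two independent groups with equal n: n = 2·((z_{α} + z_β) / d)².
z_{α} + z_β = 1.960 + 1.645 = 3.605.
n = 2 × (3.605 / 0.82)² = 2 × 4.396² = 2 × 19.33 = 38.7.
Round up to the next whole participant.

n = 39 per group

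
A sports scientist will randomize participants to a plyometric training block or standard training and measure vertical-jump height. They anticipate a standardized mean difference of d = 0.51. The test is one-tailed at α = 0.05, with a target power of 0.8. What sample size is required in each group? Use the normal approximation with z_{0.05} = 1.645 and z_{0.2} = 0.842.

For two independent groups with equal n: n = 2·((z_{α} + z_β) / d)².
z_{α} + z_β = 1.645 + 0.842 = 2.487.
n = 2 × (2.487 / 0.51)² = 2 × 4.876² = 2 × 23.78 = 47.6.
Round up to the next whole participant.

n = 48 per group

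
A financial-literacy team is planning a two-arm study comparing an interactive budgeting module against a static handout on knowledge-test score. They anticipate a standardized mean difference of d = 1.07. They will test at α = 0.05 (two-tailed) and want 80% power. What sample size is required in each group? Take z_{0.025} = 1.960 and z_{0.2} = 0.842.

For two independent groups with equal n: n = 2·((z_{α/2} + z_β) / d)².
z_{α/2} + z_β = 1.960 + 0.842 = 2.802.
n = 2 × (2.802 / 1.07)² = 2 × 2.619² = 2 × 6.86 = 13.7.
Round up to the next whole participant.

n = 14 per group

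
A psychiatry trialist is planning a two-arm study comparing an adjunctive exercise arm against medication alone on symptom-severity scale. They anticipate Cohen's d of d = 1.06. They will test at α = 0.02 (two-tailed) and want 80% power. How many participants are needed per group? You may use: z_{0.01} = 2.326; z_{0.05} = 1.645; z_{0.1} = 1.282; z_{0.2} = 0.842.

For two independent groups with equal n: n = 2·((z_{α/2} + z_β) / d)².
z_{α/2} + z_β = 2.326 + 0.842 = 3.168.
n = 2 × (3.168 / 1.06)² = 2 × 2.989² = 2 × 8.93 = 17.9.
Round up to the next whole participant.

n = 18 per group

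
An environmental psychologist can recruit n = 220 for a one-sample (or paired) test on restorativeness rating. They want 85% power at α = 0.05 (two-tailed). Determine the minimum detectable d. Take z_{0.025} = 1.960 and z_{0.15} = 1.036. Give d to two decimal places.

d_min ≈ 0.20

For a single sample (or paired design) of n = 220: d_min = (z_{α/2} + z_β)/√n.
z-sum = 1.960 + 1.036 = 2.996.
d_min = 2.996 / √220 = 2.996 / 14.832 = 0.202.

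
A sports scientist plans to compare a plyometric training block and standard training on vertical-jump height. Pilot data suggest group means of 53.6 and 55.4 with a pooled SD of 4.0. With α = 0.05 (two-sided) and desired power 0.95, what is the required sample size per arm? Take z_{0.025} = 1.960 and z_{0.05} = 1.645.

n = 129 per group

Cohen's d = |M₁ − M₂| / SD_pooled = |53.6 − 55.4| / 4.0 = 1.8 / 4.0 = 0.450.
For two independent groups with equal n: n = 2·((z_{α/2} + z_β) / d)².
z_{α/2} + z_β = 1.960 + 1.645 = 3.605.
n = 2 × (3.605 / 0.450)² = 2 × 8.011² = 2 × 64.18 = 128.4.
Round up to the next whole participant.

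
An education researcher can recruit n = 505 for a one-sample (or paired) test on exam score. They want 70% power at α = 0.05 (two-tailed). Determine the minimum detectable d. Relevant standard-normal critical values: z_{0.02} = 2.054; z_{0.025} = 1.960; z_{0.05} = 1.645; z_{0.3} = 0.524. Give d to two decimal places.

For a single sample (or paired design) of n = 505: d_min = (z_{α/2} + z_β)/√n.
z-sum = 1.960 + 0.524 = 2.484.
d_min = 2.484 / √505 = 2.484 / 22.472 = 0.111.

d_min ≈ 0.11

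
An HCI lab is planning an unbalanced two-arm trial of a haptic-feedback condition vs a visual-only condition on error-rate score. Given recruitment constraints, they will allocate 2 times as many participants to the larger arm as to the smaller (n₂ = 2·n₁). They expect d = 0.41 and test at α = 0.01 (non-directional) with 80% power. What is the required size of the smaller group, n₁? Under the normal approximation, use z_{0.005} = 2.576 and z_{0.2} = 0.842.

With allocation ratio k = n₂/n₁ = 2, Var(x̄₁−x̄₂) = σ²(1/n₁ + 1/(k·n₁)) = σ²·(k+1)/(k·n₁).
So n₁ = (1 + 1/k)·((z_{α/2} + z_β)/d)² = 1.500 × (3.418/0.41)².
n₁ = 1.500 × 69.50 = 104.2.
Round up: n₁ = 105, giving n₂ = 2 × 105 = 210.

n₁ = 105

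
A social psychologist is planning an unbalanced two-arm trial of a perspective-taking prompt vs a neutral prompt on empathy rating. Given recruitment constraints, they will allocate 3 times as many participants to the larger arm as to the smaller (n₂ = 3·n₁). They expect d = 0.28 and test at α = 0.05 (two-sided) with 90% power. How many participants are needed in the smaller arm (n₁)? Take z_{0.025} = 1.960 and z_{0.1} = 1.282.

n₁ = 179

With allocation ratio k = n₂/n₁ = 3, Var(x̄₁−x̄₂) = σ²(1/n₁ + 1/(k·n₁)) = σ²·(k+1)/(k·n₁).
So n₁ = (1 + 1/k)·((z_{α/2} + z_β)/d)² = 1.333 × (3.242/0.28)².
n₁ = 1.333 × 134.06 = 178.8.
Round up: n₁ = 179, giving n₂ = 3 × 179 = 537.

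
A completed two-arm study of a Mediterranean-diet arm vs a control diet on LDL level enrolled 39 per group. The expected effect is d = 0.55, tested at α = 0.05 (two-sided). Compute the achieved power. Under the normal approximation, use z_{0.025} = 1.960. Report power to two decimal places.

power ≈ 0.68

For two equal groups, power = Φ(d·√(n/2) − z_{α/2}).
d·√(n/2) = 0.55 × √(39/2) = 0.55 × 4.416 = 2.429.
z_β = 2.429 − 1.960 = 0.469.
Power = Φ(0.469) = 0.680.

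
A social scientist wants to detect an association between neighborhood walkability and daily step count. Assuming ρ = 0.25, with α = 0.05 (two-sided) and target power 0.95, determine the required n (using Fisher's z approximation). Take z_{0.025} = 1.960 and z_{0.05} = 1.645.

Fisher's z: C = ½·ln((1+r)/(1−r)) = ½·ln(1.6667) = 0.2554.
n = ((z_{α/2} + z_β)/C)² + 3.
(1.960 + 1.645) / 0.2554 = 3.605 / 0.2554 = 14.115.
n = 14.115² + 3 = 199.24 + 3 = 202.2.
Round up.

n = 203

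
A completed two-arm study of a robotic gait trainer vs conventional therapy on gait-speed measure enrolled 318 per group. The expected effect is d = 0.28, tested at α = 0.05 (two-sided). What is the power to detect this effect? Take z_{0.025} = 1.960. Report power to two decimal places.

power ≈ 0.94

For two equal groups, power = Φ(d·√(n/2) − z_{α/2}).
d·√(n/2) = 0.28 × √(318/2) = 0.28 × 12.610 = 3.531.
z_β = 3.531 − 1.960 = 1.571.
Power = Φ(1.571) = 0.942.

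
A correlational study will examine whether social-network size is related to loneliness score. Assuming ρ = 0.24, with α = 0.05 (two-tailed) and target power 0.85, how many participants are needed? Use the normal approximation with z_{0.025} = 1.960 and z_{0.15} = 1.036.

n = 153

Fisher's z: C = ½·ln((1+r)/(1−r)) = ½·ln(1.6316) = 0.2448.
n = ((z_{α/2} + z_β)/C)² + 3.
(1.960 + 1.036) / 0.2448 = 2.996 / 0.2448 = 12.239.
n = 12.239² + 3 = 149.78 + 3 = 152.8.
Round up.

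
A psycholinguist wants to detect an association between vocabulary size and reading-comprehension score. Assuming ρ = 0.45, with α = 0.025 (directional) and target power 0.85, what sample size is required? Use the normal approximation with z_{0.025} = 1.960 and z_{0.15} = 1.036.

n = 42

Fisher's z: C = ½·ln((1+r)/(1−r)) = ½·ln(2.6364) = 0.4847.
n = ((z_{α} + z_β)/C)² + 3.
(1.960 + 1.036) / 0.4847 = 2.996 / 0.4847 = 6.181.
n = 6.181² + 3 = 38.21 + 3 = 41.2.
Round up.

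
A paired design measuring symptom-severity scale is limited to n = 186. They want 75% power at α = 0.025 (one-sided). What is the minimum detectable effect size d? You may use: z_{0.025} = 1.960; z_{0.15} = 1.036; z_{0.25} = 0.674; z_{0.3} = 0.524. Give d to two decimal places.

d_min ≈ 0.19

For a single sample (or paired design) of n = 186: d_min = (z_{α} + z_β)/√n.
z-sum = 1.960 + 0.674 = 2.634.
d_min = 2.634 / √186 = 2.634 / 13.638 = 0.193.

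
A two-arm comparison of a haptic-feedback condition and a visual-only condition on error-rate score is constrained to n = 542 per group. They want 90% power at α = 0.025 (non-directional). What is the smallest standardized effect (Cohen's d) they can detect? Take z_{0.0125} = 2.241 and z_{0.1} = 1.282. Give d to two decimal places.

For two independent groups of n = 542 each: d_min = (z_{α/2} + z_β)·√(2/n).
z-sum = 2.241 + 1.282 = 3.523.
d_min = 3.523 × √(2/542) = 3.523 × 0.0607 = 0.214.

d_min ≈ 0.21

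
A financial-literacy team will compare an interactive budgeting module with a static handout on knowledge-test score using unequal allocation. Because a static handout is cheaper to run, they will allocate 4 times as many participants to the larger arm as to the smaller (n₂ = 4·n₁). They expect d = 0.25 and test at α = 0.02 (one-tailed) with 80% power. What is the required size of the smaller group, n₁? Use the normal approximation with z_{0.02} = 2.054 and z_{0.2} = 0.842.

n₁ = 168

With allocation ratio k = n₂/n₁ = 4, Var(x̄₁−x̄₂) = σ²(1/n₁ + 1/(k·n₁)) = σ²·(k+1)/(k·n₁).
So n₁ = (1 + 1/k)·((z_{α} + z_β)/d)² = 1.250 × (2.896/0.25)².
n₁ = 1.250 × 134.19 = 167.7.
Round up: n₁ = 168, giving n₂ = 4 × 168 = 672.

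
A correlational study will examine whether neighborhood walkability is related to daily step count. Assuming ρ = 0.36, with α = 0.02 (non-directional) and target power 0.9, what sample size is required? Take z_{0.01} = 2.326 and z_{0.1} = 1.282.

Fisher's z: C = ½·ln((1+r)/(1−r)) = ½·ln(2.1250) = 0.3769.
n = ((z_{α/2} + z_β)/C)² + 3.
(2.326 + 1.282) / 0.3769 = 3.608 / 0.3769 = 9.573.
n = 9.573² + 3 = 91.64 + 3 = 94.6.
Round up.

n = 95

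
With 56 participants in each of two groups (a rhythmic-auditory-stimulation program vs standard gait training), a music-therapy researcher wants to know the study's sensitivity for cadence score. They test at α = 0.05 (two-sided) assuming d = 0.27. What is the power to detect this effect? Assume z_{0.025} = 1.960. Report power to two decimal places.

For two equal groups, power = Φ(d·√(n/2) − z_{α/2}).
d·√(n/2) = 0.27 × √(56/2) = 0.27 × 5.292 = 1.429.
z_β = 1.429 − 1.960 = -0.531.
Power = Φ(-0.531) = 0.298.

power ≈ 0.30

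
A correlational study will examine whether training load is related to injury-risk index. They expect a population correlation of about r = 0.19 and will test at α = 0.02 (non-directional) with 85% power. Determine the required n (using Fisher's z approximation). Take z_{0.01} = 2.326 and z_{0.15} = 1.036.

n = 309

Fisher's z: C = ½·ln((1+r)/(1−r)) = ½·ln(1.4691) = 0.1923.
n = ((z_{α/2} + z_β)/C)² + 3.
(2.326 + 1.036) / 0.1923 = 3.362 / 0.1923 = 17.483.
n = 17.483² + 3 = 305.66 + 3 = 308.7.
Round up.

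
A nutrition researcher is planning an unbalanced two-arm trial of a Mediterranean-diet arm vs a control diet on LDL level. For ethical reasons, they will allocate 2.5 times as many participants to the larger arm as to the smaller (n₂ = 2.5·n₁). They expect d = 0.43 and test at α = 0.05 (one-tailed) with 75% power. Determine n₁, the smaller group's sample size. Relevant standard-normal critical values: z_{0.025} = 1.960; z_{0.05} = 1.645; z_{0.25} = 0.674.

n₁ = 41

With allocation ratio k = n₂/n₁ = 2.5, Var(x̄₁−x̄₂) = σ²(1/n₁ + 1/(k·n₁)) = σ²·(k+1)/(k·n₁).
So n₁ = (1 + 1/k)·((z_{α} + z_β)/d)² = 1.400 × (2.319/0.43)².
n₁ = 1.400 × 29.08 = 40.7.
Round up: n₁ = 41, giving n₂ = ⌈2.5 × 41⌉ = ⌈102.5⌉ = 103.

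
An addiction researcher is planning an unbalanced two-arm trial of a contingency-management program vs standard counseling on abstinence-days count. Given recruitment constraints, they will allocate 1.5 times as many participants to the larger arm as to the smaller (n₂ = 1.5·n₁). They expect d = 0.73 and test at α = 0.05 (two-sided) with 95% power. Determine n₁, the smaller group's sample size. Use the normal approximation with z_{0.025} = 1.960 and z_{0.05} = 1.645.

n₁ = 41

With allocation ratio k = n₂/n₁ = 1.5, Var(x̄₁−x̄₂) = σ²(1/n₁ + 1/(k·n₁)) = σ²·(k+1)/(k·n₁).
So n₁ = (1 + 1/k)·((z_{α/2} + z_β)/d)² = 1.667 × (3.605/0.73)².
n₁ = 1.667 × 24.39 = 40.6.
Round up: n₁ = 41, giving n₂ = ⌈1.5 × 41⌉ = ⌈61.5⌉ = 62.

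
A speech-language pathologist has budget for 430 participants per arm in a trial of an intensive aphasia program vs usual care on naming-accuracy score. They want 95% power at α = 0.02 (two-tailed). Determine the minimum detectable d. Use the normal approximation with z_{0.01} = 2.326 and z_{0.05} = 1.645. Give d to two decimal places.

For two independent groups of n = 430 each: d_min = (z_{α/2} + z_β)·√(2/n).
z-sum = 2.326 + 1.645 = 3.971.
d_min = 3.971 × √(2/430) = 3.971 × 0.0682 = 0.271.

d_min ≈ 0.27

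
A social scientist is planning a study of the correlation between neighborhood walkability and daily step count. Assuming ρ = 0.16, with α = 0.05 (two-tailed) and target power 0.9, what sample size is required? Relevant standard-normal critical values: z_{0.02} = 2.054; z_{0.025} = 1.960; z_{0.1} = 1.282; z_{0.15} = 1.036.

n = 407

Fisher's z: C = ½·ln((1+r)/(1−r)) = ½·ln(1.3810) = 0.1614.
n = ((z_{α/2} + z_β)/C)² + 3.
(1.960 + 1.282) / 0.1614 = 3.242 / 0.1614 = 20.087.
n = 20.087² + 3 = 403.48 + 3 = 406.5.
Round up.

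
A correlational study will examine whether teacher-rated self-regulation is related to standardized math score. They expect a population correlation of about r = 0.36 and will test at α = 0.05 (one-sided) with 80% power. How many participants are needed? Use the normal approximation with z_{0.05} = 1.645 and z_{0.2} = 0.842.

Fisher's z: C = ½·ln((1+r)/(1−r)) = ½·ln(2.1250) = 0.3769.
n = ((z_{α} + z_β)/C)² + 3.
(1.645 + 0.842) / 0.3769 = 2.487 / 0.3769 = 6.599.
n = 6.599² + 3 = 43.54 + 3 = 46.5.
Round up.

n = 47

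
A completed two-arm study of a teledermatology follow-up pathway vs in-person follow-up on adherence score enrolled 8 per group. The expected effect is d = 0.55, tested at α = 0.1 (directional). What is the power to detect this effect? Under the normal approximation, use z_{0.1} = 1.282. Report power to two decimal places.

power ≈ 0.43

For two equal groups, power = Φ(d·√(n/2) − z_{α}).
d·√(n/2) = 0.55 × √(8/2) = 0.55 × 2.000 = 1.100.
z_β = 1.100 − 1.282 = -0.182.
Power = Φ(-0.182) = 0.428.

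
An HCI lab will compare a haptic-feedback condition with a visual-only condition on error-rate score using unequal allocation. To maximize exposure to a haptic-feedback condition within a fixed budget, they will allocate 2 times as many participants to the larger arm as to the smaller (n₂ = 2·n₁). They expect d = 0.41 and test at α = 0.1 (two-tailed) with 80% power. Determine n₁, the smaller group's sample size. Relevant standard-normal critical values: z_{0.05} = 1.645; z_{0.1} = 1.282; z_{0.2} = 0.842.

n₁ = 56

With allocation ratio k = n₂/n₁ = 2, Var(x̄₁−x̄₂) = σ²(1/n₁ + 1/(k·n₁)) = σ²·(k+1)/(k·n₁).
So n₁ = (1 + 1/k)·((z_{α/2} + z_β)/d)² = 1.500 × (2.487/0.41)².
n₁ = 1.500 × 36.79 = 55.2.
Round up: n₁ = 56, giving n₂ = 2 × 56 = 112.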